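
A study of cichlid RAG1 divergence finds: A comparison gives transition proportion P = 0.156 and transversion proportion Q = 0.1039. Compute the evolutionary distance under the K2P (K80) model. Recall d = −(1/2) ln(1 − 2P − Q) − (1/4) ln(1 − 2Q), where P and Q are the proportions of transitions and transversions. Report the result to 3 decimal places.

Under the Kimura two-parameter model, d = −½ ln(1 − 2P − Q) − ¼ ln(1 − 2Q).
1 − 2P − Q = 0.5841, giving −½ ln(0.5841) = 0.268842.
1 − 2Q = 0.7922, giving −¼ ln(0.7922) = 0.058235.
d = 0.268842 + 0.058235 = 0.327077.

0.327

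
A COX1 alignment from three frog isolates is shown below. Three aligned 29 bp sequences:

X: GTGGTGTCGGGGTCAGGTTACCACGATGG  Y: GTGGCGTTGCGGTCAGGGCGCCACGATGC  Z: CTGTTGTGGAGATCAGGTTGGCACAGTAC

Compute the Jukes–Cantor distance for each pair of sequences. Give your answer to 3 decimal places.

d(X,Y) = 0.291, d(X,Z) = 0.529, d(Y,Z) = 0.602

X–Y: 7/29 sites differ → p ≈ 0.241379, d = −0.75 ln(1 − 0.321839) = 0.291278 ≈ 0.291.
X–Z: 11/29 sites differ → p ≈ 0.37931, d = −0.75 ln(1 − 0.505747) = 0.528531 ≈ 0.529.
Y–Z: 12/29 sites differ → p ≈ 0.413793, d = −0.75 ln(1 − 0.551724) = 0.601760 ≈ 0.602.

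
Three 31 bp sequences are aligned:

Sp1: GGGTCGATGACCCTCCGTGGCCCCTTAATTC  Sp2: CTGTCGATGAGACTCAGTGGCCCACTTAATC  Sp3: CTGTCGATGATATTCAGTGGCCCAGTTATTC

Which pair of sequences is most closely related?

Sp2 and Sp3

Sp1–Sp2: 9/31 differ, p = 0.290, d = 0.367.
Sp1–Sp3: 9/31 differ, p = 0.290, d = 0.367.
Sp2–Sp3: 4/31 differ, p = 0.129, d = 0.142.
The smallest distance is between Sp2 and Sp3.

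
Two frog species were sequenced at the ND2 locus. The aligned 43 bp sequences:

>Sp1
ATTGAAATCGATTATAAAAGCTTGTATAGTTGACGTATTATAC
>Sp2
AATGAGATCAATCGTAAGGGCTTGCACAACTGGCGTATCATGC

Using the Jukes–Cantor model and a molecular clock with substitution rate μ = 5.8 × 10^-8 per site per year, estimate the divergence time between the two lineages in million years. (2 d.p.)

The sequences differ at 14 of 43 sites, so p = 14/43 ≈ 0.325581.
d = −(3/4) ln(1 − 4p/3) = −0.75 ln(1 − 0.434108) = −0.75 ln(0.565892)
  = −0.75 × (-0.569352) = 0.427014 substitutions/site.
Under a molecular clock d = 2μt, so t = d/(2μ) = 0.427014 / (2 × 5.8 × 10^-8) = 3.68 million years.

3.68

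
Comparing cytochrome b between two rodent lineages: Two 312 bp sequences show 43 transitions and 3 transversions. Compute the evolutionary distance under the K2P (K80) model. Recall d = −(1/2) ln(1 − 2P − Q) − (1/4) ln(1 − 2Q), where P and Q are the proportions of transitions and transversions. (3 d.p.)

0.173

P = 43/312 ≈ 0.137821 and Q = 3/312 ≈ 0.009615.
Under the Kimura two-parameter model, d = −½ ln(1 − 2P − Q) − ¼ ln(1 − 2Q).
1 − 2P − Q = 0.714743, giving −½ ln(0.714743) = 0.167916.
1 − 2Q = 0.98077, giving −¼ ln(0.98077) = 0.004854.
d = 0.167916 + 0.004854 = 0.172770.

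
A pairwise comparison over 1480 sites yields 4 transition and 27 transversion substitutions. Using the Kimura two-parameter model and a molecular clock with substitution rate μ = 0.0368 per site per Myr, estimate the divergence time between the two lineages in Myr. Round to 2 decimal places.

0.29

P = 4/1480 ≈ 0.002703 and Q = 27/1480 ≈ 0.018243.
Under the Kimura two-parameter model, d = −½ ln(1 − 2P − Q) − ¼ ln(1 − 2Q).
1 − 2P − Q = 0.976351, giving −½ ln(0.976351) = 0.011967.
1 − 2Q = 0.963514, giving −¼ ln(0.963514) = 0.009292.
d = 0.011967 + 0.009292 = 0.021259.
Under a molecular clock d = 2μt, so t = d/(2μ) = 0.021259 / (2 × 0.0368) = 0.29 Myr.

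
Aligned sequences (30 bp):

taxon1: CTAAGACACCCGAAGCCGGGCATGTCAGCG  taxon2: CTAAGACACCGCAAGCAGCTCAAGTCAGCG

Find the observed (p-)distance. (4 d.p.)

0.2000

The sequences differ at 6 of 30 positions (sites 11, 12, 17, 19, 20, 23).
p = 6/30 = 0.2000.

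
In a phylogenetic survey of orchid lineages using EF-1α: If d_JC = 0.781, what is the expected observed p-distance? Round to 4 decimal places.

p = (3/4)(1 − e^(−4d/3)) = 0.75 × (1 − e^(-1.041333)) = 0.75 × (1 − 0.352984) = 0.485262.

0.4853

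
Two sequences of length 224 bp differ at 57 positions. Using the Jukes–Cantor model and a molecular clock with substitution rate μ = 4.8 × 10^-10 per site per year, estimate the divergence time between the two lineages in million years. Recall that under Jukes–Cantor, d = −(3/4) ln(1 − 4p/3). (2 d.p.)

323.78

p = 57/224 ≈ 0.254464.
d = −(3/4) ln(1 − 4p/3) = −0.75 ln(1 − 0.339285) = −0.75 ln(0.660715)
  = −0.75 × (-0.414433) = 0.310825 substitutions/site.
Under a molecular clock d = 2μt, so t = d/(2μ) = 0.310825 / (2 × 4.8 × 10^-10) = 323.78 million years.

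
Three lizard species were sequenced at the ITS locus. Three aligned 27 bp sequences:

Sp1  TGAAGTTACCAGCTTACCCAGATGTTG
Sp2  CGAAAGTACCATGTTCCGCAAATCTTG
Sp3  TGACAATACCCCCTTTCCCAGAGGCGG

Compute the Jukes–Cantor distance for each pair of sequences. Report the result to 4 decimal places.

Sp1–Sp2: 9/27 sites differ → p ≈ 0.333333, d = −0.75 ln(1 − 0.444444) = 0.440839 ≈ 0.4408.
Sp1–Sp3: 9/27 sites differ → p ≈ 0.333333, d = −0.75 ln(1 − 0.444444) = 0.440839 ≈ 0.4408.
Sp2–Sp3: 13/27 sites differ → p ≈ 0.481481, d = −0.75 ln(1 − 0.641975) = 0.770364 ≈ 0.7704.

d(Sp1,Sp2) = 0.4408, d(Sp1,Sp3) = 0.4408, d(Sp2,Sp3) = 0.7704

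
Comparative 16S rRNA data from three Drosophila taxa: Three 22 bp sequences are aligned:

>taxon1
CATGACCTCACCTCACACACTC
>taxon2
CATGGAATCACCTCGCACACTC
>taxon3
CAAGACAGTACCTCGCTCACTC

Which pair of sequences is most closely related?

taxon1 and taxon2

taxon1–taxon2: 4/22 differ, p = 0.182, d = 0.208.
taxon1–taxon3: 6/22 differ, p = 0.273, d = 0.339.
taxon2–taxon3: 6/22 differ, p = 0.273, d = 0.339.
The smallest distance is between taxon1 and taxon2.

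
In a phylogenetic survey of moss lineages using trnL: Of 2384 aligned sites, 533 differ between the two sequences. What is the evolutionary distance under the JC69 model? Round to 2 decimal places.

p = 533/2384 ≈ 0.223574.
d = −(3/4) ln(1 − 4p/3) = −0.75 ln(1 − 0.298099) = −0.75 ln(0.701901)
  = −0.75 × (-0.353963) = 0.265472 substitutions/site.

0.27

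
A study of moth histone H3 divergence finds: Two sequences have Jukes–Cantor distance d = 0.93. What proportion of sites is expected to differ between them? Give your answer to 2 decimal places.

p = (3/4)(1 − e^(−4d/3)) = 0.75 × (1 − e^(-1.24)) = 0.75 × (1 − 0.289384) = 0.532962.

0.53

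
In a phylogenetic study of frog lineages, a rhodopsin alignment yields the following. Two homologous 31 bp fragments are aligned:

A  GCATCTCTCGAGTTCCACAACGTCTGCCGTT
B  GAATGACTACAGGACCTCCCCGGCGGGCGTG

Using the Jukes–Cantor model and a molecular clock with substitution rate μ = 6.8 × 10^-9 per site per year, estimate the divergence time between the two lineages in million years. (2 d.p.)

50.83

The sequences differ at 14 of 31 sites, so p = 14/31 ≈ 0.451613.
d = −(3/4) ln(1 − 4p/3) = −0.75 ln(1 − 0.602151) = −0.75 ln(0.397849)
  = −0.75 × (-0.921683) = 0.691262 substitutions/site.
Under a molecular clock d = 2μt, so t = d/(2μ) = 0.691262 / (2 × 6.8 × 10^-9) = 50.83 million years.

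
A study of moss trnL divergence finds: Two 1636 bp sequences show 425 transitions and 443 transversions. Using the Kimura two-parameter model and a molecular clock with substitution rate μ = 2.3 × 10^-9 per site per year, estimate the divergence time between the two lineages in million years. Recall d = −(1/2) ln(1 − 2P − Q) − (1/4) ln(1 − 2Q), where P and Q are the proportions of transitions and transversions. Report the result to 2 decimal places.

212.20

P = 425/1636 ≈ 0.25978 and Q = 443/1636 ≈ 0.270782.
Under the Kimura two-parameter model, d = −½ ln(1 − 2P − Q) − ¼ ln(1 − 2Q).
1 − 2P − Q = 0.209658, giving −½ ln(0.209658) = 0.781139.
1 − 2Q = 0.458436, giving −¼ ln(0.458436) = 0.194984.
d = 0.781139 + 0.194984 = 0.976123.
Under a molecular clock d = 2μt, so t = d/(2μ) = 0.976123 / (2 × 2.3 × 10^-9) = 212.20 million years.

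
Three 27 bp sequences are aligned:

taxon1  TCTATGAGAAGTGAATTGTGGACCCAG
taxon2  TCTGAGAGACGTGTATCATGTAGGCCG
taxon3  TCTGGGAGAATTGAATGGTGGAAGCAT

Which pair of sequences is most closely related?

taxon1 and taxon3

taxon1–taxon2: 10/27 differ, p = 0.370, d = 0.511.
taxon1–taxon3: 7/27 differ, p = 0.259, d = 0.318.
taxon2–taxon3: 10/27 differ, p = 0.370, d = 0.511.
The smallest distance is between taxon1 and taxon3.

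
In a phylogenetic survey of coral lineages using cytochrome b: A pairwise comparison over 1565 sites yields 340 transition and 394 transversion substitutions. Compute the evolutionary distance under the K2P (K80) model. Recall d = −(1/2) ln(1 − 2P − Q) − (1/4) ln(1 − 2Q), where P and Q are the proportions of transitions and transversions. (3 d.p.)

P = 340/1565 ≈ 0.217252 and Q = 394/1565 ≈ 0.251757.
Under the Kimura two-parameter model, d = −½ ln(1 − 2P − Q) − ¼ ln(1 − 2Q).
1 − 2P − Q = 0.313739, giving −½ ln(0.313739) = 0.579597.
1 − 2Q = 0.496486, giving −¼ ln(0.496486) = 0.175050.
d = 0.579597 + 0.175050 = 0.754647.

0.755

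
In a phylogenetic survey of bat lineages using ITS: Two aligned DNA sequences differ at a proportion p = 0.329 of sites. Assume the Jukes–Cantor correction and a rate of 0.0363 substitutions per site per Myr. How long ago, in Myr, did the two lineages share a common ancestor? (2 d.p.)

5.97

d = −(3/4) ln(1 − 4p/3) = −0.75 ln(1 − 0.438667) = −0.75 ln(0.561333)
  = −0.75 × (-0.577441) = 0.433081 substitutions/site.
Under a molecular clock d = 2μt, so t = d/(2μ) = 0.433081 / (2 × 0.0363) = 5.97 Myr.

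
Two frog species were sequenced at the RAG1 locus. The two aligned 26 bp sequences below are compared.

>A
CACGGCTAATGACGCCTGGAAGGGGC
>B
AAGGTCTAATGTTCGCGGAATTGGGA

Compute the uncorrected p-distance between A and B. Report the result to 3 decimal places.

The sequences differ at 12 of 26 positions.
p = 12/26 = 0.461538… ≈ 0.462 (to 3 d.p.).

0.462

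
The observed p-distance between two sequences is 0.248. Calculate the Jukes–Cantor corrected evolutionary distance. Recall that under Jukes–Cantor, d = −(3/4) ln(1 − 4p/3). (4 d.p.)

d = −(3/4) ln(1 − 4p/3) = −0.75 ln(1 − 0.330667) = −0.75 ln(0.669333)
  = −0.75 × (-0.401474) = 0.301106 substitutions/site.

0.3011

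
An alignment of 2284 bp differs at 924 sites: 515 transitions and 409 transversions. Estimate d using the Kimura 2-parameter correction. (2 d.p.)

0.61

P = 515/2284 ≈ 0.225482 and Q = 409/2284 ≈ 0.179072.
Under the Kimura two-parameter model, d = −½ ln(1 − 2P − Q) − ¼ ln(1 − 2Q).
1 − 2P − Q = 0.369964, giving −½ ln(0.369964) = 0.497175.
1 − 2Q = 0.641856, giving −¼ ln(0.641856) = 0.110848.
d = 0.497175 + 0.110848 = 0.608023.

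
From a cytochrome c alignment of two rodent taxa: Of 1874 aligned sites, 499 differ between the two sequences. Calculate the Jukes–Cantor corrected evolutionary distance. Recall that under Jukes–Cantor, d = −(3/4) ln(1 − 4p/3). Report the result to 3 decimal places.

p = 499/1874 ≈ 0.266275.
d = −(3/4) ln(1 − 4p/3) = −0.75 ln(1 − 0.355033) = −0.75 ln(0.644967)
  = −0.75 × (-0.438556) = 0.328917 substitutions/site.

0.329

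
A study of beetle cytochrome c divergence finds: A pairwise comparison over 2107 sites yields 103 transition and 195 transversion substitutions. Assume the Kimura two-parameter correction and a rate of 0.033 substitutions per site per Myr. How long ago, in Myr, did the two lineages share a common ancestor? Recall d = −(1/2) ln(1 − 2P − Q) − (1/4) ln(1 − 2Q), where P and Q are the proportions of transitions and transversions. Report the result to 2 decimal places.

P = 103/2107 ≈ 0.048885 and Q = 195/2107 ≈ 0.092549.
Under the Kimura two-parameter model, d = −½ ln(1 − 2P − Q) − ¼ ln(1 − 2Q).
1 − 2P − Q = 0.809681, giving −½ ln(0.809681) = 0.105557.
1 − 2Q = 0.814902, giving −¼ ln(0.814902) = 0.051172.
d = 0.105557 + 0.051172 = 0.156729.
Under a molecular clock d = 2μt, so t = d/(2μ) = 0.156729 / (2 × 0.033) = 2.37 Myr.

2.37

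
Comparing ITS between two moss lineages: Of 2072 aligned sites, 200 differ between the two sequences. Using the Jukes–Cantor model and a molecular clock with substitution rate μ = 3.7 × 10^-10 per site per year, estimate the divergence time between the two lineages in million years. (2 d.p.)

139.63

p = 200/2072 ≈ 0.096525.
d = −(3/4) ln(1 − 4p/3) = −0.75 ln(1 − 0.1287) = −0.75 ln(0.8713)
  = −0.75 × (-0.137769) = 0.103327 substitutions/site.
Under a molecular clock d = 2μt, so t = d/(2μ) = 0.103327 / (2 × 3.7 × 10^-10) = 139.63 million years.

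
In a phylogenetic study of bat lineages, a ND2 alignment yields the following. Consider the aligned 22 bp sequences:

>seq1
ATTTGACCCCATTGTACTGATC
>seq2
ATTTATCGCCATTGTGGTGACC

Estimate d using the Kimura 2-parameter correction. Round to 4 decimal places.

Of 22 sites, 3 differences are transitions and 3 are transversions, so P = 3/22 ≈ 0.136364 and Q = 3/22 ≈ 0.136364.
Under the Kimura two-parameter model, d = −½ ln(1 − 2P − Q) − ¼ ln(1 − 2Q).
1 − 2P − Q = 0.590908, giving −½ ln(0.590908) = 0.263047.
1 − 2Q = 0.727272, giving −¼ ln(0.727272) = 0.079614.
d = 0.263047 + 0.079614 = 0.342661.

0.3427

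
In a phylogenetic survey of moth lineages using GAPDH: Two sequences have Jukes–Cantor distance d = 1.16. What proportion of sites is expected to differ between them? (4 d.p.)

0.5903

p = (3/4)(1 − e^(−4d/3)) = 0.75 × (1 − e^(-1.546667)) = 0.75 × (1 − 0.212957) = 0.590282.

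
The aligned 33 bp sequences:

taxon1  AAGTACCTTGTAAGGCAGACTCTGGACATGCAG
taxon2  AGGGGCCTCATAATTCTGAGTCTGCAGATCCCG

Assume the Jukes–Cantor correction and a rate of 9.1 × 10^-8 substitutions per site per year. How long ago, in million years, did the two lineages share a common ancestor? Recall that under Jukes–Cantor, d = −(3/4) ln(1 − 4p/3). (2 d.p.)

The sequences differ at 13 of 33 sites, so p = 13/33 ≈ 0.393939.
d = −(3/4) ln(1 − 4p/3) = −0.75 ln(1 − 0.525252) = −0.75 ln(0.474748)
  = −0.75 × (-0.744971) = 0.558728 substitutions/site.
Under a molecular clock d = 2μt, so t = d/(2μ) = 0.558728 / (2 × 9.1 × 10^-8) = 3.07 million years.

3.07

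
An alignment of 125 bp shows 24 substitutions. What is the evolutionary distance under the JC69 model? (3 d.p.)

0.222

p = 24/125 = 0.192.
d = −(3/4) ln(1 − 4p/3) = −0.75 ln(1 − 0.256) = −0.75 ln(0.744)
  = −0.75 × (-0.295714) = 0.221786 substitutions/site.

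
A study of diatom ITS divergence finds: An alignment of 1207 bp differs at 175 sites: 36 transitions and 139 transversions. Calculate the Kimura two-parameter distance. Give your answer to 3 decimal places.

P = 36/1207 ≈ 0.029826 and Q = 139/1207 ≈ 0.115162.
Under the Kimura two-parameter model, d = −½ ln(1 − 2P − Q) − ¼ ln(1 − 2Q).
1 − 2P − Q = 0.825186, giving −½ ln(0.825186) = 0.096073.
1 − 2Q = 0.769676, giving −¼ ln(0.769676) = 0.065446.
d = 0.096073 + 0.065446 = 0.161519.

0.162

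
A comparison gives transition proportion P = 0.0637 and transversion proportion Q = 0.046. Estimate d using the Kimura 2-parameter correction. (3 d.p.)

Under the Kimura two-parameter model, d = −½ ln(1 − 2P − Q) − ¼ ln(1 − 2Q).
1 − 2P − Q = 0.8266, giving −½ ln(0.8266) = 0.095217.
1 − 2Q = 0.908, giving −¼ ln(0.908) = 0.024128.
d = 0.095217 + 0.024128 = 0.119345.

0.119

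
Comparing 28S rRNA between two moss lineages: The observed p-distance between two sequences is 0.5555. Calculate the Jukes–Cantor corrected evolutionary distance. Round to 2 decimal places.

1.01

d = −(3/4) ln(1 − 4p/3) = −0.75 ln(1 − 0.740667) = −0.75 ln(0.259333)
  = −0.75 × (-1.349642) = 1.012232 substitutions/site.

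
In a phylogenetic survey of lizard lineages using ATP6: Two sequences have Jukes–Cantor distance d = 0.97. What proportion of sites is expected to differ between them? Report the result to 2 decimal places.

0.54

p = (3/4)(1 − e^(−4d/3)) = 0.75 × (1 − e^(-1.293333)) = 0.75 × (1 − 0.274355) = 0.544234.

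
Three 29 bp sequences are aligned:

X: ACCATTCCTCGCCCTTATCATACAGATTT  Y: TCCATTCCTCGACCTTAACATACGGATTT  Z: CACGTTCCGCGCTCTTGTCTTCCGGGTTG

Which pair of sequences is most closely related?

X–Y: 4/29 differ, p = 0.138, d = 0.152.
X–Z: 11/29 differ, p = 0.379, d = 0.529.
Y–Z: 12/29 differ, p = 0.414, d = 0.602.
The smallest distance is between X and Y.

X and Y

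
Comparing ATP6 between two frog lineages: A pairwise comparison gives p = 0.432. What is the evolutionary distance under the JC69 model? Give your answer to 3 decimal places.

0.644

d = −(3/4) ln(1 − 4p/3) = −0.75 ln(1 − 0.576) = −0.75 ln(0.424)
  = −0.75 × (-0.858022) = 0.643517 substitutions/site.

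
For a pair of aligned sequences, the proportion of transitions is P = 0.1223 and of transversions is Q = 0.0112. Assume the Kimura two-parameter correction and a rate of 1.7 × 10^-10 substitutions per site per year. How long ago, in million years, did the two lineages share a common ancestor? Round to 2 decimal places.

Under the Kimura two-parameter model, d = −½ ln(1 − 2P − Q) − ¼ ln(1 − 2Q).
1 − 2P − Q = 0.7442, giving −½ ln(0.7442) = 0.147723.
1 − 2Q = 0.9776, giving −¼ ln(0.9776) = 0.005664.
d = 0.147723 + 0.005664 = 0.153387.
Under a molecular clock d = 2μt, so t = d/(2μ) = 0.153387 / (2 × 1.7 × 10^-10) = 451.14 million years.

451.14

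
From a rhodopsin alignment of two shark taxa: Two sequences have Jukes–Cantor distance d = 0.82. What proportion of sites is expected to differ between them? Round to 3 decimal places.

p = (3/4)(1 − e^(−4d/3)) = 0.75 × (1 − e^(-1.093333)) = 0.75 × (1 − 0.335098) = 0.498677.

0.499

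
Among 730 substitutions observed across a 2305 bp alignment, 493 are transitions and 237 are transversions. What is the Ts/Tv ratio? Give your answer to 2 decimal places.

R = 493/237 = 2.080168… ≈ 2.08 (to 2 d.p.).

2.08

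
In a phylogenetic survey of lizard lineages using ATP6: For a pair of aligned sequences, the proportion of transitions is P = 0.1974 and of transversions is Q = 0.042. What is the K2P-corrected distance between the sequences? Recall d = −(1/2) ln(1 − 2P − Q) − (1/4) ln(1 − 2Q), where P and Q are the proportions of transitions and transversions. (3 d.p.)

Under the Kimura two-parameter model, d = −½ ln(1 − 2P − Q) − ¼ ln(1 − 2Q).
1 − 2P − Q = 0.5632, giving −½ ln(0.5632) = 0.287060.
1 − 2Q = 0.916, giving −¼ ln(0.916) = 0.021935.
d = 0.287060 + 0.021935 = 0.308995.

0.309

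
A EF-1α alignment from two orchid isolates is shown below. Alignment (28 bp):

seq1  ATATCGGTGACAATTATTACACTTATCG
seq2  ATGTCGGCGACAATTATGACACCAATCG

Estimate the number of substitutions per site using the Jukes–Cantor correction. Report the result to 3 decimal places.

0.204

The sequences differ at 5 of 28 sites (3, 8, 18, 23, 24), so p = 5/28 ≈ 0.178571.
d = −(3/4) ln(1 − 4p/3) = −0.75 ln(1 − 0.238095) = −0.75 ln(0.761905)
  = −0.75 × (-0.271933) = 0.203950 substitutions/site.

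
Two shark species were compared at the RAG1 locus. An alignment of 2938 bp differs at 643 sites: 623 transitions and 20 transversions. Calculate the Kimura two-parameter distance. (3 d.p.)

0.285

P = 623/2938 ≈ 0.212049 and Q = 20/2938 ≈ 0.006807.
Under the Kimura two-parameter model, d = −½ ln(1 − 2P − Q) − ¼ ln(1 − 2Q).
1 − 2P − Q = 0.569095, giving −½ ln(0.569095) = 0.281854.
1 − 2Q = 0.986386, giving −¼ ln(0.986386) = 0.003427.
d = 0.281854 + 0.003427 = 0.285281.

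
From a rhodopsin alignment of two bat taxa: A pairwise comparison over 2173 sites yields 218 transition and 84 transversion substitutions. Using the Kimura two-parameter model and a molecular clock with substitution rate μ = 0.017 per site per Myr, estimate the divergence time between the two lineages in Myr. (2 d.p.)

P = 218/2173 ≈ 0.100322 and Q = 84/2173 ≈ 0.038656.
Under the Kimura two-parameter model, d = −½ ln(1 − 2P − Q) − ¼ ln(1 − 2Q).
1 − 2P − Q = 0.7607, giving −½ ln(0.7607) = 0.136758.
1 − 2Q = 0.922688, giving −¼ ln(0.922688) = 0.020116.
d = 0.136758 + 0.020116 = 0.156874.
Under a molecular clock d = 2μt, so t = d/(2μ) = 0.156874 / (2 × 0.017) = 4.61 Myr.

4.61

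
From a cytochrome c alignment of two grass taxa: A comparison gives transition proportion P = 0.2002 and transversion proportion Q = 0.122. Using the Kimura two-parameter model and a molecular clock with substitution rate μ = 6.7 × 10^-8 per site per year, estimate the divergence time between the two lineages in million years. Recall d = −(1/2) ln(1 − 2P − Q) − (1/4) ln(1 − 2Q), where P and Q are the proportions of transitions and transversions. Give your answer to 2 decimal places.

3.28

Under the Kimura two-parameter model, d = −½ ln(1 − 2P − Q) − ¼ ln(1 − 2Q).
1 − 2P − Q = 0.4776, giving −½ ln(0.4776) = 0.369491.
1 − 2Q = 0.756, giving −¼ ln(0.756) = 0.069928.
d = 0.369491 + 0.069928 = 0.439419.
Under a molecular clock d = 2μt, so t = d/(2μ) = 0.439419 / (2 × 6.7 × 10^-8) = 3.28 million years.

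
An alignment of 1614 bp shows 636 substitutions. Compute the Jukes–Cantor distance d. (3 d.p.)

p = 636/1614 ≈ 0.394052.
d = −(3/4) ln(1 − 4p/3) = −0.75 ln(1 − 0.525403) = −0.75 ln(0.474597)
  = −0.75 × (-0.745289) = 0.558967 substitutions/site.

0.559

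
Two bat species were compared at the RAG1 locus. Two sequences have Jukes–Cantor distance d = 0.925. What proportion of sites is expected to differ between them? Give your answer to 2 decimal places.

p = (3/4)(1 − e^(−4d/3)) = 0.75 × (1 − e^(-1.233333)) = 0.75 × (1 − 0.291320) = 0.531510.

0.53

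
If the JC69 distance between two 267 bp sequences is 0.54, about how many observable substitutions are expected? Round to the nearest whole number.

Invert JC69: p = (3/4)(1 − e^(−4d/3)) = 0.75 × (1 − e^(-0.72)) = 0.75 × (1 − 0.486752) = 0.384936.
Expected differing sites = pL ≈ 0.384936 × 267 = 102.777912 ≈ 103.

103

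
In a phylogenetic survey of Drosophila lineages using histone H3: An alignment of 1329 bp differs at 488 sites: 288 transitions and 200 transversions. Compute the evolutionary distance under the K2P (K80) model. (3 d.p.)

P = 288/1329 ≈ 0.216704 and Q = 200/1329 ≈ 0.150489.
Under the Kimura two-parameter model, d = −½ ln(1 − 2P − Q) − ¼ ln(1 − 2Q).
1 − 2P − Q = 0.416103, giving −½ ln(0.416103) = 0.438411.
1 − 2Q = 0.699022, giving −¼ ln(0.699022) = 0.089518.
d = 0.438411 + 0.089518 = 0.527929.

0.528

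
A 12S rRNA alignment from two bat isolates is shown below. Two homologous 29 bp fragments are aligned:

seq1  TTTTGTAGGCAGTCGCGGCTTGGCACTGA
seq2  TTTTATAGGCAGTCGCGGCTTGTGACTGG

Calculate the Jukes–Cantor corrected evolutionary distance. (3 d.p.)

The sequences differ at 4 of 29 sites (5, 23, 24, 29), so p = 4/29 ≈ 0.137931.
d = −(3/4) ln(1 − 4p/3) = −0.75 ln(1 − 0.183908) = −0.75 ln(0.816092)
  = −0.75 × (-0.203228) = 0.152421 substitutions/site.

0.152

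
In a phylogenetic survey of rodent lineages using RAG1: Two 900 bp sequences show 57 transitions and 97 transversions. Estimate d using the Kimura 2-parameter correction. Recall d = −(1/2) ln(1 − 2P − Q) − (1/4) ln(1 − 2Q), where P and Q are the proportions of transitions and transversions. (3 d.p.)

P = 57/900 ≈ 0.063333 and Q = 97/900 ≈ 0.107778.
Under the Kimura two-parameter model, d = −½ ln(1 − 2P − Q) − ¼ ln(1 − 2Q).
1 − 2P − Q = 0.765556, giving −½ ln(0.765556) = 0.133576.
1 − 2Q = 0.784444, giving −¼ ln(0.784444) = 0.060695.
d = 0.133576 + 0.060695 = 0.194271.

0.194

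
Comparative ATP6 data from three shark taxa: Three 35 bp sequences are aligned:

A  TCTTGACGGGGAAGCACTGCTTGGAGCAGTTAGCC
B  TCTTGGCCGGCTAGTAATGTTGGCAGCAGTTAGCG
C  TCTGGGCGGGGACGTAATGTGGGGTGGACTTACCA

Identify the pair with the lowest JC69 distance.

A–B: 10/35 differ, p = 0.286, d = 0.360.
A–C: 13/35 differ, p = 0.371, d = 0.513.
B–C: 12/35 differ, p = 0.343, d = 0.458.
The smallest distance is between A and B.

A and B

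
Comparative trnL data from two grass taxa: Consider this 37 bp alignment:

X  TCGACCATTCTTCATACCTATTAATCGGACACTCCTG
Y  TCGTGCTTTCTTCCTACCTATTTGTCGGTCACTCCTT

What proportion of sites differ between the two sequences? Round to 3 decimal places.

0.216

The sequences differ at 8 of 37 positions (sites 4, 5, 7, 14, 23, 24, 29, 37).
p = 8/37 = 0.216216… ≈ 0.216 (to 3 d.p.).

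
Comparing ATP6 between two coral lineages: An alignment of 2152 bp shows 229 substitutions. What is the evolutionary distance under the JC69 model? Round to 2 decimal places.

0.11

p = 229/2152 ≈ 0.106413.
d = −(3/4) ln(1 − 4p/3) = −0.75 ln(1 − 0.141884) = −0.75 ln(0.858116)
  = −0.75 × (-0.153016) = 0.114762 substitutions/site.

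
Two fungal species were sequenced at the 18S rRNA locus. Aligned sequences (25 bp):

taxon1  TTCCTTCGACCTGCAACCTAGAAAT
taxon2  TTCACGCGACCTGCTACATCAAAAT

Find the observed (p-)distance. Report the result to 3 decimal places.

0.280

The sequences differ at 7 of 25 positions (sites 4, 5, 6, 15, 18, 20, 21).
p = 7/25 = 0.280.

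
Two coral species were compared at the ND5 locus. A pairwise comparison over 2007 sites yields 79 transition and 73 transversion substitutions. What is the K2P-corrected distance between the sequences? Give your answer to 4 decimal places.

P = 79/2007 ≈ 0.039362 and Q = 73/2007 ≈ 0.036373.
Under the Kimura two-parameter model, d = −½ ln(1 − 2P − Q) − ¼ ln(1 − 2Q).
1 − 2P − Q = 0.884903, giving −½ ln(0.884903) = 0.061139.
1 − 2Q = 0.927254, giving −¼ ln(0.927254) = 0.018882.
d = 0.061139 + 0.018882 = 0.080021.

0.0800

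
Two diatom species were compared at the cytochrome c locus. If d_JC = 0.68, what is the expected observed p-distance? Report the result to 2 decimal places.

p = (3/4)(1 − e^(−4d/3)) = 0.75 × (1 − e^(-0.906667)) = 0.75 × (1 − 0.403868) = 0.447099.

0.45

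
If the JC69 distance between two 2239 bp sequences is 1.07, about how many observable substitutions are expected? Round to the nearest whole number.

Invert JC69: p = (3/4)(1 − e^(−4d/3)) = 0.75 × (1 − e^(-1.426667)) = 0.75 × (1 − 0.240108) = 0.569919.
Expected differing sites = pL ≈ 0.569919 × 2239 = 1276.048641 ≈ 1276.

1276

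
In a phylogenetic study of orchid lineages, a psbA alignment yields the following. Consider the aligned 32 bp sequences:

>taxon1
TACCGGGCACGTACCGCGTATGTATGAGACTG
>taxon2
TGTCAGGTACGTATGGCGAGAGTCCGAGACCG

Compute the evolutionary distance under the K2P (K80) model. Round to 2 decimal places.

Of 32 sites, 8 differences are transitions and 4 are transversions, so P = 8/32 = 0.25 and Q = 4/32 = 0.125.
Under the Kimura two-parameter model, d = −½ ln(1 − 2P − Q) − ¼ ln(1 − 2Q).
1 − 2P − Q = 0.375, giving −½ ln(0.375) = 0.490415.
1 − 2Q = 0.75, giving −¼ ln(0.75) = 0.071921.
d = 0.490415 + 0.071921 = 0.562336.

0.56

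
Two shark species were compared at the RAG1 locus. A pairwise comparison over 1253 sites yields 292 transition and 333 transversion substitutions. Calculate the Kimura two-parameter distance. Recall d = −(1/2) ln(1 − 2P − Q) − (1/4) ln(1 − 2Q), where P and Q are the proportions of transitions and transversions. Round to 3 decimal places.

0.848

P = 292/1253 ≈ 0.233041 and Q = 333/1253 ≈ 0.265762.
Under the Kimura two-parameter model, d = −½ ln(1 − 2P − Q) − ¼ ln(1 − 2Q).
1 − 2P − Q = 0.268156, giving −½ ln(0.268156) = 0.658093.
1 − 2Q = 0.468476, giving −¼ ln(0.468476) = 0.189568.
d = 0.658093 + 0.189568 = 0.847661.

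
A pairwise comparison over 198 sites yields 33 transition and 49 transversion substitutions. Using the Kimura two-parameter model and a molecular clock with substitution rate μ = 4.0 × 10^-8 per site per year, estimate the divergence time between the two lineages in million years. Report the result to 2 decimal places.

P = 33/198 ≈ 0.166667 and Q = 49/198 ≈ 0.247475.
Under the Kimura two-parameter model, d = −½ ln(1 − 2P − Q) − ¼ ln(1 − 2Q).
1 − 2P − Q = 0.419191, giving −½ ln(0.419191) = 0.434714.
1 − 2Q = 0.50505, giving −¼ ln(0.50505) = 0.170774.
d = 0.434714 + 0.170774 = 0.605488.
Under a molecular clock d = 2μt, so t = d/(2μ) = 0.605488 / (2 × 4.0 × 10^-8) = 7.57 million years.

7.57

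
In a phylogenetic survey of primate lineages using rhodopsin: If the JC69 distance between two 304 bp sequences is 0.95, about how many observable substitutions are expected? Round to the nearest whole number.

Invert JC69: p = (3/4)(1 − e^(−4d/3)) = 0.75 × (1 − e^(-1.266667)) = 0.75 × (1 − 0.281769) = 0.538673.
Expected differing sites = pL ≈ 0.538673 × 304 = 163.756592 ≈ 164.

164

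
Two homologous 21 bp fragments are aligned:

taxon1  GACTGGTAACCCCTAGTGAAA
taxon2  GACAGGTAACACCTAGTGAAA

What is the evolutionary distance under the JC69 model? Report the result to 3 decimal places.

0.102

The sequences differ at 2 of 21 sites (4, 11), so p = 2/21 ≈ 0.095238.
d = −(3/4) ln(1 − 4p/3) = −0.75 ln(1 − 0.126984) = −0.75 ln(0.873016)
  = −0.75 × (-0.135801) = 0.101851 substitutions/site.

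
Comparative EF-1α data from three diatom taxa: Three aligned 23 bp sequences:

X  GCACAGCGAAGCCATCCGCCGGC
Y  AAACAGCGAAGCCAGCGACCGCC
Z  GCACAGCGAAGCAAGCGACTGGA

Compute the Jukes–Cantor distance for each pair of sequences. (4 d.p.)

X–Y: 6/23 sites differ → p ≈ 0.26087, d = −0.75 ln(1 − 0.347827) = 0.320584 ≈ 0.3206.
X–Z: 6/23 sites differ → p ≈ 0.26087, d = −0.75 ln(1 − 0.347827) = 0.320584 ≈ 0.3206.
Y–Z: 6/23 sites differ → p ≈ 0.26087, d = −0.75 ln(1 − 0.347827) = 0.320584 ≈ 0.3206.

d(X,Y) = 0.3206, d(X,Z) = 0.3206, d(Y,Z) = 0.3206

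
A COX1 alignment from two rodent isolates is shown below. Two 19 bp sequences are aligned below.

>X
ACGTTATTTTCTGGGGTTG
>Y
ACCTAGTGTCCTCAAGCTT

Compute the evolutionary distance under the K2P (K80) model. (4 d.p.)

Of 19 sites, 5 differences are transitions and 5 are transversions, so P = 5/19 ≈ 0.263158 and Q = 5/19 ≈ 0.263158.
Under the Kimura two-parameter model, d = −½ ln(1 − 2P − Q) − ¼ ln(1 − 2Q).
1 − 2P − Q = 0.210526, giving −½ ln(0.210526) = 0.779073.
1 − 2Q = 0.473684, giving −¼ ln(0.473684) = 0.186804.
d = 0.779073 + 0.186804 = 0.965877.

0.9659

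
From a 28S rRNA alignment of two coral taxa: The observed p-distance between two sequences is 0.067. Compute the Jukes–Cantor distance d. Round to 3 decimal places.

0.070

d = −(3/4) ln(1 − 4p/3) = −0.75 ln(1 − 0.089333) = −0.75 ln(0.910667)
  = −0.75 × (-0.093578) = 0.070184 substitutions/site.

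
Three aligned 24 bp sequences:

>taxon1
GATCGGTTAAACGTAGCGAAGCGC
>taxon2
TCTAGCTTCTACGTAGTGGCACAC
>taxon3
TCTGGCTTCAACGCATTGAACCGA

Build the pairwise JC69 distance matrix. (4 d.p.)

taxon1–taxon2: 11/24 sites differ → p ≈ 0.458333, d = −0.75 ln(1 − 0.611111) = 0.708346 ≈ 0.7083.
taxon1–taxon3: 10/24 sites differ → p ≈ 0.416667, d = −0.75 ln(1 − 0.555556) = 0.608198 ≈ 0.6082.
taxon2–taxon3: 9/24 sites differ → p = 0.375, d = −0.75 ln(1 − 0.5) = 0.519860 ≈ 0.5199.

d(taxon1,taxon2) = 0.7083, d(taxon1,taxon3) = 0.6082, d(taxon2,taxon3) = 0.5199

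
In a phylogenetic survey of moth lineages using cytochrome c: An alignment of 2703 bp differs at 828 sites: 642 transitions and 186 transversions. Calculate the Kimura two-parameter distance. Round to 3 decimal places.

P = 642/2703 ≈ 0.237514 and Q = 186/2703 ≈ 0.068812.
Under the Kimura two-parameter model, d = −½ ln(1 − 2P − Q) − ¼ ln(1 − 2Q).
1 − 2P − Q = 0.45616, giving −½ ln(0.45616) = 0.392456.
1 − 2Q = 0.862376, giving −¼ ln(0.862376) = 0.037016.
d = 0.392456 + 0.037016 = 0.429472.

0.429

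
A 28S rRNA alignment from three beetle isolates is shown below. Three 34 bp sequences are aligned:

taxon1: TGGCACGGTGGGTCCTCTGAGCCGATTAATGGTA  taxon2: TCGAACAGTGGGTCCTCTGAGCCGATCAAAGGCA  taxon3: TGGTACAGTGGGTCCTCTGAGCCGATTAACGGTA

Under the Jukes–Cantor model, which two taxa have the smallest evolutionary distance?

taxon1 and taxon3

taxon1–taxon2: 6/34 differ, p = 0.176, d = 0.201.
taxon1–taxon3: 3/34 differ, p = 0.088, d = 0.094.
taxon2–taxon3: 5/34 differ, p = 0.147, d = 0.164.
The smallest distance is between taxon1 and taxon3.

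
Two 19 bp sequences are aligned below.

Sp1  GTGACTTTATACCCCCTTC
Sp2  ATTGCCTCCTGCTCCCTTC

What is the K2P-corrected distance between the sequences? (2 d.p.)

0.73

Of 19 sites, 6 differences are transitions and 2 are transversions, so P = 6/19 ≈ 0.315789 and Q = 2/19 ≈ 0.105263.
Under the Kimura two-parameter model, d = −½ ln(1 − 2P − Q) − ¼ ln(1 − 2Q).
1 − 2P − Q = 0.263159, giving −½ ln(0.263159) = 0.667498.
1 − 2Q = 0.789474, giving −¼ ln(0.789474) = 0.059097.
d = 0.667498 + 0.059097 = 0.726595.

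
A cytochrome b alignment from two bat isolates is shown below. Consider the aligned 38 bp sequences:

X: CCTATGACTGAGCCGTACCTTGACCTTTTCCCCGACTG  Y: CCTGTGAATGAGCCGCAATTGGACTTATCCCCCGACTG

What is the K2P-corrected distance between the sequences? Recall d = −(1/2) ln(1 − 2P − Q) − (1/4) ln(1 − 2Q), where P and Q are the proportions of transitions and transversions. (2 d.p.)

Of 38 sites, 5 differences are transitions and 4 are transversions, so P = 5/38 ≈ 0.131579 and Q = 4/38 ≈ 0.105263.
Under the Kimura two-parameter model, d = −½ ln(1 − 2P − Q) − ¼ ln(1 − 2Q).
1 − 2P − Q = 0.631579, giving −½ ln(0.631579) = 0.229766.
1 − 2Q = 0.789474, giving −¼ ln(0.789474) = 0.059097.
d = 0.229766 + 0.059097 = 0.288863.

0.29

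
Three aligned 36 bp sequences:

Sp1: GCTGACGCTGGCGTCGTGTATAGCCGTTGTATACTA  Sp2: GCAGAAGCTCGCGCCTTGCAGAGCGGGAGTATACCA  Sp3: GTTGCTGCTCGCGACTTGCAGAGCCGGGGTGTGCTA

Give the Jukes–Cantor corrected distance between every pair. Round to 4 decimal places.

Sp1–Sp2: 11/36 sites differ → p ≈ 0.305556, d = −0.75 ln(1 − 0.407408) = 0.392437 ≈ 0.3924.
Sp1–Sp3: 12/36 sites differ → p ≈ 0.333333, d = −0.75 ln(1 − 0.444444) = 0.440839 ≈ 0.4408.
Sp2–Sp3: 10/36 sites differ → p ≈ 0.277778, d = −0.75 ln(1 − 0.370371) = 0.346968 ≈ 0.3470.

d(Sp1,Sp2) = 0.3924, d(Sp1,Sp3) = 0.4408, d(Sp2,Sp3) = 0.3470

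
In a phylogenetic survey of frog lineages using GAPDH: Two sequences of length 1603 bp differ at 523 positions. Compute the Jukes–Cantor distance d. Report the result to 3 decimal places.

0.428

p = 523/1603 ≈ 0.326263.
d = −(3/4) ln(1 − 4p/3) = −0.75 ln(1 − 0.435017) = −0.75 ln(0.564983)
  = −0.75 × (-0.570960) = 0.428220 substitutions/site.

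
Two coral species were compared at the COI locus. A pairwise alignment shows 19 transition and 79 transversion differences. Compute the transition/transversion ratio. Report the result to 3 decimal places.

R = 19/79 = 0.240506… ≈ 0.241 (to 3 d.p.).

0.241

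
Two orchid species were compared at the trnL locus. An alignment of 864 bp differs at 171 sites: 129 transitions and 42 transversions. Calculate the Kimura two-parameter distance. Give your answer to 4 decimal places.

P = 129/864 ≈ 0.149306 and Q = 42/864 ≈ 0.048611.
Under the Kimura two-parameter model, d = −½ ln(1 − 2P − Q) − ¼ ln(1 − 2Q).
1 − 2P − Q = 0.652777, giving −½ ln(0.652777) = 0.213260.
1 − 2Q = 0.902778, giving −¼ ln(0.902778) = 0.025570.
d = 0.213260 + 0.025570 = 0.238830.

0.2388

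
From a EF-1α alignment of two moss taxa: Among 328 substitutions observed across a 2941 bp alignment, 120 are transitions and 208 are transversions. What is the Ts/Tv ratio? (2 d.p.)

0.58

R = 120/208 = 0.576923… ≈ 0.58 (to 2 d.p.).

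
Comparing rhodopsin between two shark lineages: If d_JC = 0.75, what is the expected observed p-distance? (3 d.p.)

p = (3/4)(1 − e^(−4d/3)) = 0.75 × (1 − e^(-1)) = 0.75 × (1 − 0.367879) = 0.474091.

0.474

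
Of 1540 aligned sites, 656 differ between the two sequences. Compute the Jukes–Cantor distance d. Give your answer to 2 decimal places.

p = 656/1540 ≈ 0.425974.
d = −(3/4) ln(1 − 4p/3) = −0.75 ln(1 − 0.567965) = −0.75 ln(0.432035)
  = −0.75 × (-0.839249) = 0.629437 substitutions/site.

0.63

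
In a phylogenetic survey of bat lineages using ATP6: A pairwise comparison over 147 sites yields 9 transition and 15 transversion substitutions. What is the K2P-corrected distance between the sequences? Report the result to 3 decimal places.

0.184

P = 9/147 ≈ 0.061224 and Q = 15/147 ≈ 0.102041.
Under the Kimura two-parameter model, d = −½ ln(1 − 2P − Q) − ¼ ln(1 − 2Q).
1 − 2P − Q = 0.775511, giving −½ ln(0.775511) = 0.127117.
1 − 2Q = 0.795918, giving −¼ ln(0.795918) = 0.057065.
d = 0.127117 + 0.057065 = 0.184182.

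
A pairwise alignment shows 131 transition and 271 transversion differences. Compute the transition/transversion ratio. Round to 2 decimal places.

R = 131/271 = 0.483394… ≈ 0.48 (to 2 d.p.).

0.48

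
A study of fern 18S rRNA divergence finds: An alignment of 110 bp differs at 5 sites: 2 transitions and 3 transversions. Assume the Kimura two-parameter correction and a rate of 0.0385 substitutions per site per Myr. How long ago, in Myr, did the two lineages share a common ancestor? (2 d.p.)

P = 2/110 ≈ 0.018182 and Q = 3/110 ≈ 0.027273.
Under the Kimura two-parameter model, d = −½ ln(1 − 2P − Q) − ¼ ln(1 − 2Q).
1 − 2P − Q = 0.936363, giving −½ ln(0.936363) = 0.032876.
1 − 2Q = 0.945454, giving −¼ ln(0.945454) = 0.014023.
d = 0.032876 + 0.014023 = 0.046899.
Under a molecular clock d = 2μt, so t = d/(2μ) = 0.046899 / (2 × 0.0385) = 0.61 Myr.

0.61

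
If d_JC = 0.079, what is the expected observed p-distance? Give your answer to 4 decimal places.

p = (3/4)(1 − e^(−4d/3)) = 0.75 × (1 − e^(-0.105333)) = 0.75 × (1 − 0.900025) = 0.074981.

0.0750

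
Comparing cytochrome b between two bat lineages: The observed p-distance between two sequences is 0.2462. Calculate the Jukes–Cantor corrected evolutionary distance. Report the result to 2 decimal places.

d = −(3/4) ln(1 − 4p/3) = −0.75 ln(1 − 0.328267) = −0.75 ln(0.671733)
  = −0.75 × (-0.397894) = 0.298421 substitutions/site.

0.30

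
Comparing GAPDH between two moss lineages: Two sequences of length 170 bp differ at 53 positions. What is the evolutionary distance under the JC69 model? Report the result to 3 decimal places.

0.403

p = 53/170 ≈ 0.311765.
d = −(3/4) ln(1 − 4p/3) = −0.75 ln(1 − 0.415687) = −0.75 ln(0.584313)
  = −0.75 × (-0.537318) = 0.402989 substitutions/site.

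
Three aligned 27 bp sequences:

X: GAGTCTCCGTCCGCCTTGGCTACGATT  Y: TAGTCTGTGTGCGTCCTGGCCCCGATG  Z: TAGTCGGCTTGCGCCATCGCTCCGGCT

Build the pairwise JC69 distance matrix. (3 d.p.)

d(X,Y) = 0.441, d(X,Z) = 0.511, d(Y,Z) = 0.511

X–Y: 9/27 sites differ → p ≈ 0.333333, d = −0.75 ln(1 − 0.444444) = 0.440839 ≈ 0.441.
X–Z: 10/27 sites differ → p ≈ 0.37037, d = −0.75 ln(1 − 0.493827) = 0.510658 ≈ 0.511.
Y–Z: 10/27 sites differ → p ≈ 0.37037, d = −0.75 ln(1 − 0.493827) = 0.510658 ≈ 0.511.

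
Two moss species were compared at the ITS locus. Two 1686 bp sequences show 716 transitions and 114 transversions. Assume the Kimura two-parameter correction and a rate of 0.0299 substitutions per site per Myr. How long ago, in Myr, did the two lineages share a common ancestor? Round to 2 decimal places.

P = 716/1686 ≈ 0.424674 and Q = 114/1686 ≈ 0.067616.
Under the Kimura two-parameter model, d = −½ ln(1 − 2P − Q) − ¼ ln(1 − 2Q).
1 − 2P − Q = 0.083036, giving −½ ln(0.083036) = 1.244241.
1 − 2Q = 0.864768, giving −¼ ln(0.864768) = 0.036324.
d = 1.244241 + 0.036324 = 1.280565.
Under a molecular clock d = 2μt, so t = d/(2μ) = 1.280565 / (2 × 0.0299) = 21.41 Myr.

21.41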